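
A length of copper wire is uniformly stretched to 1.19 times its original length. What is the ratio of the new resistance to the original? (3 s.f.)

1.42

Volume constant ⇒ A' = A/k with k = 1.19. R' = ρ(kL)/(A/k) = k²R.
Factor = 1.42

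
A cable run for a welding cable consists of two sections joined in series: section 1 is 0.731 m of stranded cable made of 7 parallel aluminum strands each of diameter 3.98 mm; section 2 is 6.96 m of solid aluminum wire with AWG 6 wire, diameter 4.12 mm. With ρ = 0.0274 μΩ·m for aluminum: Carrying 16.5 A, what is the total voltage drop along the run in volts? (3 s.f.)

ρ = 0.0274 μΩ·m = 2.74×10^-8 Ω·m
Section 1: A_strand = π(1.9900e-03)² = 1.244e-05 m²; R₁ = ρL/(N·A_s) = (2.74×10^-8)(0.731)/(7×1.244e-05) = 2.300×10^-4 Ω
Section 2: A = π(4.12/2 mm)² = π(2.0600e-03 m)² = 1.333e-05 m²
R₂ = (2.74×10^-8)(6.96)/(1.333e-05) = 0.0143 Ω
R = R₁ + R₂ = 0.01453 Ω
V = IR = 16.5 × 0.01453 = 0.240 V

0.240 V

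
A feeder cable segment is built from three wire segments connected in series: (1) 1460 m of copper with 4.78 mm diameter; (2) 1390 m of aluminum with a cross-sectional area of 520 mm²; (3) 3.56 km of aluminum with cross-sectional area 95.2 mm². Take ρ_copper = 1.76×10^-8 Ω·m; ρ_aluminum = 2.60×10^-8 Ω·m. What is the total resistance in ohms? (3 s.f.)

2.47 Ω

Seg 1: A = π(d/2)² = π(2.3900e-03 m)² = 1.795e-05 m²
R_1 = (1.76×10^-8)(1460)/(1.795e-05) = 1.432 Ω
Seg 2: A = 520 mm² = 5.200e-04 m²
R_2 = (2.60×10^-8)(1390)/(5.200e-04) = 0.0695 Ω
Seg 3: A = 95.2 mm² = 9.520e-05 m²
R_3 = (2.60×10^-8)(3560)/(9.520e-05) = 0.9723 Ω
R_total = R_1 + R_2 + R_3 = 2.47 Ω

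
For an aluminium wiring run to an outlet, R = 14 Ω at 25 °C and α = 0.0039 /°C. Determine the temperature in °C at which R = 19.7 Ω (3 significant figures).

129 °C

R = R₀(1 + α(T − T₀)) ⇒ T = T₀ + (R/R₀ − 1)/α
T = 25 + (19.7/14 − 1)/0.0039 = 25 + (0.4071)/0.0039 = 129 °C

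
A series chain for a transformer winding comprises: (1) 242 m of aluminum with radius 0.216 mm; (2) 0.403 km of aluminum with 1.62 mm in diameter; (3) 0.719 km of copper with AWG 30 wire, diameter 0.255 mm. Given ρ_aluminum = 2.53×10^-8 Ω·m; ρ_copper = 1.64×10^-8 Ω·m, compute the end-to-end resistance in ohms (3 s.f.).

Seg 1: A = πr² = π(2.1600e-04 m)² = 1.466e-07 m²
R_1 = (2.53×10^-8)(242)/(1.466e-07) = 41.77 Ω
Seg 2: A = π(d/2)² = π(8.1000e-04 m)² = 2.061e-06 m²
R_2 = (2.53×10^-8)(403)/(2.061e-06) = 4.947 Ω
Seg 3: A = π(0.255/2 mm)² = π(1.2750e-04 m)² = 5.107e-08 m²
R_3 = (1.64×10^-8)(719)/(5.107e-08) = 230.9 Ω
R_total = R_1 + R_2 + R_3 = 278 Ω

278 Ω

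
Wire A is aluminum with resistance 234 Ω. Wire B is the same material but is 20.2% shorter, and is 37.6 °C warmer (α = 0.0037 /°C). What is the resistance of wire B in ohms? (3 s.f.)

213 Ω

R ∝ ρL/d² with ρ ∝ (1+αΔT), so R_B/R_A = (1 − 20.2/100) × (1 + 0.0037×37.6)
= 0.798 × 1.139 = 0.909
R_B = 0.909 × 234 = 213 Ω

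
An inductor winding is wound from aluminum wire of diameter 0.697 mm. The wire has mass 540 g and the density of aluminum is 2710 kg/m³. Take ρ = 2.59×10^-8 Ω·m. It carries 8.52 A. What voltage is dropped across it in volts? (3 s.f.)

302 V

A = π(d/2)² = π(3.4850e-04 m)² = 3.8155e-07 m²
L = m/(density·A) = 0.54/(2710×3.8155e-07) = 522.2 m
R = ρL/A = (2.59×10^-8)(522.2)/(3.8155e-07) = 35.45 Ω
V = IR = 8.52 × 35.45 = 302 V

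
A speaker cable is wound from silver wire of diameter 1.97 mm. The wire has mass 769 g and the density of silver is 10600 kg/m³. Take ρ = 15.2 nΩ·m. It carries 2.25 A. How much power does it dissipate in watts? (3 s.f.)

ρ = 15.2 nΩ·m = 1.52×10^-8 Ω·m
A = π(d/2)² = π(9.8500e-04 m)² = 3.0481e-06 m²
L = m/(density·A) = 0.769/(10600×3.0481e-06) = 23.8 m
R = ρL/A = (1.52×10^-8)(23.8)/(3.0481e-06) = 0.1187 Ω
P = I²R = (2.25)² × 0.1187 = 0.601 W

0.601 W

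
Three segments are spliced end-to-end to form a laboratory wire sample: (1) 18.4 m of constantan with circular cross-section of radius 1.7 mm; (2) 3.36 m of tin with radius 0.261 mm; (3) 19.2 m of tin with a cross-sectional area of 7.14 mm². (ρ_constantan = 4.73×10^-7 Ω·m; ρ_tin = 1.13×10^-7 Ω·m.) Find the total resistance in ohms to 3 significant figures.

3.04 Ω

Seg 1: A = πr² = π(1.7000e-03 m)² = 9.079e-06 m²
R_1 = (4.73×10^-7)(18.4)/(9.079e-06) = 0.9586 Ω
Seg 2: A = πr² = π(2.6100e-04 m)² = 2.140e-07 m²
R_2 = (1.13×10^-7)(3.36)/(2.140e-07) = 1.774 Ω
Seg 3: A = 7.14 mm² = 7.140e-06 m²
R_3 = (1.13×10^-7)(19.2)/(7.140e-06) = 0.3039 Ω
R_total = R_1 + R_2 + R_3 = 3.04 Ω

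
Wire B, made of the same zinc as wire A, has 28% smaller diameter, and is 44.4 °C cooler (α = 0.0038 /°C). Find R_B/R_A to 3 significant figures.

1.60

R ∝ ρL/d² with ρ ∝ (1+αΔT), so R_B/R_A = (1 − 28/100)⁻² × (1 − 0.0038×44.4)
= 1.929 × 0.8313 = 1.60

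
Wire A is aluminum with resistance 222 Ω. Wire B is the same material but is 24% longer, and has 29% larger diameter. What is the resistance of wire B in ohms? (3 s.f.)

165 Ω

R ∝ L/d², so R_B/R_A = (1 + 24/100) × (1 + 29/100)⁻²
= 1.24 × 0.6009 = 0.7451
R_B = 0.7451 × 222 = 165 Ω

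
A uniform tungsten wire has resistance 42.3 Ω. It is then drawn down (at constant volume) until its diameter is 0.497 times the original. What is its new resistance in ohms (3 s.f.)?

693 Ω

Volume constant ⇒ L' = L/r² with r = 0.497. R' = ρL'/A' = ρ(L/r²)/(πr²d₀²/4) = R/r⁴.
R' = 16.39 × 42.3 = 693 Ω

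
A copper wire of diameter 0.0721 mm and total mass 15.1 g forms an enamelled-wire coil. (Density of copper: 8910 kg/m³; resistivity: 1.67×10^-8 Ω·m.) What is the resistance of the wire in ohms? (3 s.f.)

1700 Ω

A = π(d/2)² = π(3.6050e-05 m)² = 4.0828e-09 m²
L = m/(density·A) = 0.0151/(8910×4.0828e-09) = 415.1 m
R = ρL/A = (1.67×10^-8)(415.1)/(4.0828e-09) = 1700 Ω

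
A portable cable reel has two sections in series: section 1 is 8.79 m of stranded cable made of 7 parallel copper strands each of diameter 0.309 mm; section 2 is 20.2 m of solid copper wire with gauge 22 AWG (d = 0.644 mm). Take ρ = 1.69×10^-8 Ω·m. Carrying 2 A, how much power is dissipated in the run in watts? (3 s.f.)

5.32 W

Section 1: A_strand = π(1.5450e-04)² = 7.499e-08 m²; R₁ = ρL/(N·A_s) = (1.69×10^-8)(8.79)/(7×7.499e-08) = 0.283 Ω
Section 2: A = π(0.644/2 mm)² = π(3.2200e-04 m)² = 3.257e-07 m²
R₂ = (1.69×10^-8)(20.2)/(3.257e-07) = 1.048 Ω
R = R₁ + R₂ = 1.331 Ω
P = I²R = (2)² × 1.331 = 5.32 W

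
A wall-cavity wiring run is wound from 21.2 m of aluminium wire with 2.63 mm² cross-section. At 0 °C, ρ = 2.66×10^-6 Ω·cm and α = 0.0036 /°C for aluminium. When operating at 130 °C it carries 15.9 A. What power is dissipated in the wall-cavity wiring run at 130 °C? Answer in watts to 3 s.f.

ρ = 2.66×10^-6 Ω·cm = 2.66×10^-8 Ω·m
A = 2.63 mm² = 2.630e-06 m²
R₍0₎ = ρL/A = (2.66×10^-8)(21.2)/(2.630e-06) = 0.2144 Ω
R₍130₎ = R₍0₎(1 + αΔT) = 0.2144 × (1 + 0.0036×130) = 0.3148 Ω
P = I²R = (15.9)² × 0.3148 = 79.6 W

79.6 W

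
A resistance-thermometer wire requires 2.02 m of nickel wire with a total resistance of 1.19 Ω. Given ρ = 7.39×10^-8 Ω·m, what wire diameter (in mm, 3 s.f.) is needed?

0.400 mm

A = ρL/R = (7.39×10^-8)(2.02)/(1.19) = 1.254e-07 m²
d = 2√(A/π) = 3.996e-04 m = 0.400 mm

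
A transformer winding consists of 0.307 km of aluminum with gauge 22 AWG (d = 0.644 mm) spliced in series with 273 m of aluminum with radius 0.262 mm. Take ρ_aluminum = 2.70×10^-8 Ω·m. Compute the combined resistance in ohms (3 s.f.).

Segment 1: A = π(0.644/2 mm)² = π(3.2200e-04 m)² = 3.257e-07 m²
R₁ = ρL/A = (2.70×10^-8)(307)/(3.257e-07) = 25.45 Ω
Segment 2: A = πr² = π(2.6200e-04 m)² = 2.157e-07 m²
R₂ = (2.70×10^-8)(273)/(2.157e-07) = 34.18 Ω
R = R₁ + R₂ = 59.6 Ω

59.6 Ω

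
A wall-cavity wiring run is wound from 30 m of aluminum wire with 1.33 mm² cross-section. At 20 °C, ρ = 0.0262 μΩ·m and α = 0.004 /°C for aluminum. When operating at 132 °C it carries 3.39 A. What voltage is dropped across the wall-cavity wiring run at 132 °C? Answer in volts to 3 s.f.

2.90 V

ρ = 0.0262 μΩ·m = 2.62×10^-8 Ω·m
A = 1.33 mm² = 1.330e-06 m²
R₍20₎ = ρL/A = (2.62×10^-8)(30)/(1.330e-06) = 0.591 Ω
R₍132₎ = R₍20₎(1 + αΔT) = 0.591 × (1 + 0.004×112) = 0.8557 Ω
V = IR = 3.39 × 0.8557 = 2.90 V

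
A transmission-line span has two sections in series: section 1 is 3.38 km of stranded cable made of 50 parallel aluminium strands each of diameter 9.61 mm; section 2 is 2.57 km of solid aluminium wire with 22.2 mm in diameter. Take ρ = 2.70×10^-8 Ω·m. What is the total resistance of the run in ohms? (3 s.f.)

Section 1: A_strand = π(4.8050e-03)² = 7.253e-05 m²; R₁ = ρL/(N·A_s) = (2.70×10^-8)(3380)/(50×7.253e-05) = 0.02516 Ω
Section 2: A = π(d/2)² = π(1.1100e-02 m)² = 3.871e-04 m²
R₂ = (2.70×10^-8)(2570)/(3.871e-04) = 0.1793 Ω
R = R₁ + R₂ = 0.204 Ω

0.204 Ω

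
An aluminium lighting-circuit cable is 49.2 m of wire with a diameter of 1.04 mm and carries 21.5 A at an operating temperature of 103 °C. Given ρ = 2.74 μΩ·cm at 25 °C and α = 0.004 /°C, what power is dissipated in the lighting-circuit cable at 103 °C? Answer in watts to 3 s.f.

962 W

ρ = 2.74 μΩ·cm = 2.74×10^-8 Ω·m
A = π(d/2)² = π(5.2000e-04 m)² = 8.495e-07 m²
R₍25₎ = ρL/A = (2.74×10^-8)(49.2)/(8.495e-07) = 1.587 Ω
R₍103₎ = R₍25₎(1 + αΔT) = 1.587 × (1 + 0.004×78) = 2.082 Ω
P = I²R = (21.5)² × 2.082 = 962 W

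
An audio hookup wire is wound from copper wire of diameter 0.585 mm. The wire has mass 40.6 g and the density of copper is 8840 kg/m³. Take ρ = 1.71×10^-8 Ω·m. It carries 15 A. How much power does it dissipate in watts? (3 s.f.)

A = π(d/2)² = π(2.9250e-04 m)² = 2.6878e-07 m²
L = m/(density·A) = 0.0406/(8840×2.6878e-07) = 17.09 m
R = ρL/A = (1.71×10^-8)(17.09)/(2.6878e-07) = 1.087 Ω
P = I²R = (15)² × 1.087 = 245 W

245 W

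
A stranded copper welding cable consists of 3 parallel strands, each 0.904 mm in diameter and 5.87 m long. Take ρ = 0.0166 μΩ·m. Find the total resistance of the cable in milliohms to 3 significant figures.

50.6 mΩ

ρ = 0.0166 μΩ·m = 1.66×10^-8 Ω·m
A_strand = π(4.5200e-04 m)² = 6.418e-07 m²
R_strand = ρL/A = (1.66×10^-8)(5.87)/(6.418e-07) = 0.1518 Ω
R_total = R_strand/N = 0.1518/3 = 50.6 mΩ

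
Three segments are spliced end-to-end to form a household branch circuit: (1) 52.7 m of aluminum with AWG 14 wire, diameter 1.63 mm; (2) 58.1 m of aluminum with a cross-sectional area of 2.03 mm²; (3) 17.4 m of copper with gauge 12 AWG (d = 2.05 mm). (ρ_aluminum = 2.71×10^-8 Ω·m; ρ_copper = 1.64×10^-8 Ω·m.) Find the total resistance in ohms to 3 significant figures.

1.55 Ω

Seg 1: A = π(1.63/2 mm)² = π(8.1500e-04 m)² = 2.087e-06 m²
R_1 = (2.71×10^-8)(52.7)/(2.087e-06) = 0.6844 Ω
Seg 2: A = 2.03 mm² = 2.030e-06 m²
R_2 = (2.71×10^-8)(58.1)/(2.030e-06) = 0.7756 Ω
Seg 3: A = π(2.05/2 mm)² = π(1.0250e-03 m)² = 3.301e-06 m²
R_3 = (1.64×10^-8)(17.4)/(3.301e-06) = 0.08646 Ω
R_total = R_1 + R_2 + R_3 = 1.55 Ω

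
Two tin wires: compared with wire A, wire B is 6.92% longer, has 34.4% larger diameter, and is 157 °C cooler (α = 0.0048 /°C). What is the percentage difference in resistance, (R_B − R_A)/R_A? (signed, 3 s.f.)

R ∝ ρL/d² with ρ ∝ (1+αΔT), so R_B/R_A = (1 + 6.92/100) × (1 + 34.4/100)⁻² × (1 − 0.0048×157)
= 1.069 × 0.5536 × 0.2464 = 0.1459
(R_B − R_A)/R_A = 0.1459 − 1 = -85.4%

-85.4%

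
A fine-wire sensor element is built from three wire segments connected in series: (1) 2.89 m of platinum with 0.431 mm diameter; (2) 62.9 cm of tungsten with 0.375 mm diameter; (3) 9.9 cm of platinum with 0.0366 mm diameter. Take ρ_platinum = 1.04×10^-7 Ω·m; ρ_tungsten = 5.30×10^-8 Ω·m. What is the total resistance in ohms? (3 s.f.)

12.1 Ω

Seg 1: A = π(d/2)² = π(2.1550e-04 m)² = 1.459e-07 m²
R_1 = (1.04×10^-7)(2.89)/(1.459e-07) = 2.06 Ω
Seg 2: A = π(d/2)² = π(1.8750e-04 m)² = 1.104e-07 m²
R_2 = (5.30×10^-8)(0.629)/(1.104e-07) = 0.3018 Ω
Seg 3: A = π(d/2)² = π(1.8300e-05 m)² = 1.052e-09 m²
R_3 = (1.04×10^-7)(0.099)/(1.052e-09) = 9.786 Ω
R_total = R_1 + R_2 + R_3 = 12.1 Ω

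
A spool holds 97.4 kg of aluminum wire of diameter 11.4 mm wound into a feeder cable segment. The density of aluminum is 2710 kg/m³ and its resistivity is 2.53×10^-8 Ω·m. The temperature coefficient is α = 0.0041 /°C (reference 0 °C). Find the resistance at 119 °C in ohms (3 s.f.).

A = π(d/2)² = π(5.7000e-03 m)² = 1.0207e-04 m²
L = m/(density·A) = 97.4/(2710×1.0207e-04) = 352.1 m
R = ρL/A = (2.53×10^-8)(352.1)/(1.0207e-04) = 0.08728 Ω
R(119 °C) = 0.08728 × (1 + 0.0041×119) = 0.130 Ω

0.130 Ω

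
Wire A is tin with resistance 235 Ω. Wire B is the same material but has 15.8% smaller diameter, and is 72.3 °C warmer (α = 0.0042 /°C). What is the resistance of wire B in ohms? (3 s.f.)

R ∝ ρL/d² with ρ ∝ (1+αΔT), so R_B/R_A = (1 − 15.8/100)⁻² × (1 + 0.0042×72.3)
= 1.411 × 1.304 = 1.839
R_B = 1.839 × 235 = 432 Ω

432 Ω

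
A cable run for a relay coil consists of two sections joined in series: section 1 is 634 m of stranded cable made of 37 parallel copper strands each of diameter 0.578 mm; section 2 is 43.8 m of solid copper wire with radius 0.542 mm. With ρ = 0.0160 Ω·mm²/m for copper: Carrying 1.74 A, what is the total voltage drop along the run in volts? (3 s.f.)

3.14 V

ρ = 0.0160 Ω·mm²/m = 1.60×10^-8 Ω·m
Section 1: A_strand = π(2.8900e-04)² = 2.624e-07 m²; R₁ = ρL/(N·A_s) = (1.60×10^-8)(634)/(37×2.624e-07) = 1.045 Ω
Section 2: A = πr² = π(5.4200e-04 m)² = 9.229e-07 m²
R₂ = (1.60×10^-8)(43.8)/(9.229e-07) = 0.7594 Ω
R = R₁ + R₂ = 1.804 Ω
V = IR = 1.74 × 1.804 = 3.14 V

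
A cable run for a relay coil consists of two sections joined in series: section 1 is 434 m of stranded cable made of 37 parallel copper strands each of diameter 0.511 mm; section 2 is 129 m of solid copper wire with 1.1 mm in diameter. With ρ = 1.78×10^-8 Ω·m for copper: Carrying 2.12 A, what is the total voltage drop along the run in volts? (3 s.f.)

Section 1: A_strand = π(2.5550e-04)² = 2.051e-07 m²; R₁ = ρL/(N·A_s) = (1.78×10^-8)(434)/(37×2.051e-07) = 1.018 Ω
Section 2: A = π(d/2)² = π(5.5000e-04 m)² = 9.503e-07 m²
R₂ = (1.78×10^-8)(129)/(9.503e-07) = 2.416 Ω
R = R₁ + R₂ = 3.434 Ω
V = IR = 2.12 × 3.434 = 7.28 V

7.28 V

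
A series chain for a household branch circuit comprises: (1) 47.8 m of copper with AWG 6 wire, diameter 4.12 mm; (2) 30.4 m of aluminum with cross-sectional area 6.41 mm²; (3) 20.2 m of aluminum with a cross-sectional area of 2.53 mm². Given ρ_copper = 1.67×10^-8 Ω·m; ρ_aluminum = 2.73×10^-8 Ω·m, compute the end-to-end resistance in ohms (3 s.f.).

Seg 1: A = π(4.12/2 mm)² = π(2.0600e-03 m)² = 1.333e-05 m²
R_1 = (1.67×10^-8)(47.8)/(1.333e-05) = 0.05988 Ω
Seg 2: A = 6.41 mm² = 6.410e-06 m²
R_2 = (2.73×10^-8)(30.4)/(6.410e-06) = 0.1295 Ω
Seg 3: A = 2.53 mm² = 2.530e-06 m²
R_3 = (2.73×10^-8)(20.2)/(2.530e-06) = 0.218 Ω
R_total = R_1 + R_2 + R_3 = 0.407 Ω

0.407 Ω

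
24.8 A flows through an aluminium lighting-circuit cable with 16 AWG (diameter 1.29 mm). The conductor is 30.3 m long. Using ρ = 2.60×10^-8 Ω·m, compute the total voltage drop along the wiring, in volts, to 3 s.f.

A = π(1.29/2 mm)² = π(6.4500e-04 m)² = 1.307e-06 m²
R = ρL/A = (2.60×10^-8)(30.3)/(1.307e-06) = 0.6028 Ω
V = IR = 24.8 × 0.6028 = 14.9 V

14.9 V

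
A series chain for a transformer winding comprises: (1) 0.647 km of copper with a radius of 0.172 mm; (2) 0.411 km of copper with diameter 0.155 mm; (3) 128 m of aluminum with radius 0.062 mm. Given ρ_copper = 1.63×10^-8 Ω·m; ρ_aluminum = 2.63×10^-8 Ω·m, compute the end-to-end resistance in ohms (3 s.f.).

Seg 1: A = πr² = π(1.7200e-04 m)² = 9.294e-08 m²
R_1 = (1.63×10^-8)(647)/(9.294e-08) = 113.5 Ω
Seg 2: A = π(d/2)² = π(7.7500e-05 m)² = 1.887e-08 m²
R_2 = (1.63×10^-8)(411)/(1.887e-08) = 355 Ω
Seg 3: A = πr² = π(6.2000e-05 m)² = 1.208e-08 m²
R_3 = (2.63×10^-8)(128)/(1.208e-08) = 278.8 Ω
R_total = R_1 + R_2 + R_3 = 747 Ω

747 Ω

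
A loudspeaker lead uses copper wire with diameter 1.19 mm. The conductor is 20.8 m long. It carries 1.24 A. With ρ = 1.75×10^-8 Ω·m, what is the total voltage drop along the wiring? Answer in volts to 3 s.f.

A = π(d/2)² = π(5.9500e-04 m)² = 1.112e-06 m²
R = ρL/A = (1.75×10^-8)(20.8)/(1.112e-06) = 0.3273 Ω
V = IR = 1.24 × 0.3273 = 0.406 V

0.406 V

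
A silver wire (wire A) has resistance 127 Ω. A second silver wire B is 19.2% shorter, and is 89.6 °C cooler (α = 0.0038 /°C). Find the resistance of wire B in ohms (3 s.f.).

R ∝ ρL/d² with ρ ∝ (1+αΔT), so R_B/R_A = (1 − 19.2/100) × (1 − 0.0038×89.6)
= 0.808 × 0.6595 = 0.5329
R_B = 0.5329 × 127 = 67.7 Ω

67.7 Ω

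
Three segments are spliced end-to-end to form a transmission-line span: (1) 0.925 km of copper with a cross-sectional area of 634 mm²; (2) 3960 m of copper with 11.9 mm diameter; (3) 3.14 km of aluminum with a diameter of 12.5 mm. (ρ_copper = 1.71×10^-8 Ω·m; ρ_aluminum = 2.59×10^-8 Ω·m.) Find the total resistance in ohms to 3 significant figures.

1.30 Ω

Seg 1: A = 634 mm² = 6.340e-04 m²
R_1 = (1.71×10^-8)(925)/(6.340e-04) = 0.02495 Ω
Seg 2: A = π(d/2)² = π(5.9500e-03 m)² = 1.112e-04 m²
R_2 = (1.71×10^-8)(3960)/(1.112e-04) = 0.6088 Ω
Seg 3: A = π(d/2)² = π(6.2500e-03 m)² = 1.227e-04 m²
R_3 = (2.59×10^-8)(3140)/(1.227e-04) = 0.6627 Ω
R_total = R_1 + R_2 + R_3 = 1.30 Ω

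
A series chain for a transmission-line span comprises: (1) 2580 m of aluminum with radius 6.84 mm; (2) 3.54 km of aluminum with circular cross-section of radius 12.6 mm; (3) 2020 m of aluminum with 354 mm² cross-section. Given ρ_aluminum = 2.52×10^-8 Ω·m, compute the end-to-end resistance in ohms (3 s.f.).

Seg 1: A = πr² = π(6.8400e-03 m)² = 1.470e-04 m²
R_1 = (2.52×10^-8)(2580)/(1.470e-04) = 0.4423 Ω
Seg 2: A = πr² = π(1.2600e-02 m)² = 4.988e-04 m²
R_2 = (2.52×10^-8)(3540)/(4.988e-04) = 0.1789 Ω
Seg 3: A = 354 mm² = 3.540e-04 m²
R_3 = (2.52×10^-8)(2020)/(3.540e-04) = 0.1438 Ω
R_total = R_1 + R_2 + R_3 = 0.765 Ω

0.765 Ω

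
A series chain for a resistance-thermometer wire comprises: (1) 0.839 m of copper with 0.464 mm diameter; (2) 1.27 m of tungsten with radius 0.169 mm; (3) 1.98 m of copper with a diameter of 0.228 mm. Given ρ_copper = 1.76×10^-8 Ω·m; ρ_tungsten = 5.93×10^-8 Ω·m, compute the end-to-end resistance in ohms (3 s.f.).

Seg 1: A = π(d/2)² = π(2.3200e-04 m)² = 1.691e-07 m²
R_1 = (1.76×10^-8)(0.839)/(1.691e-07) = 0.08733 Ω
Seg 2: A = πr² = π(1.6900e-04 m)² = 8.973e-08 m²
R_2 = (5.93×10^-8)(1.27)/(8.973e-08) = 0.8393 Ω
Seg 3: A = π(d/2)² = π(1.1400e-04 m)² = 4.083e-08 m²
R_3 = (1.76×10^-8)(1.98)/(4.083e-08) = 0.8535 Ω
R_total = R_1 + R_2 + R_3 = 1.78 Ω

1.78 Ω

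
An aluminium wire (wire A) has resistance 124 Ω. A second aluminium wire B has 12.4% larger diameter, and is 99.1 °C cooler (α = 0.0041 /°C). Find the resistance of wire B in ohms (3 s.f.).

R ∝ ρL/d² with ρ ∝ (1+αΔT), so R_B/R_A = (1 + 12.4/100)⁻² × (1 − 0.0041×99.1)
= 0.7915 × 0.5937 = 0.4699
R_B = 0.4699 × 124 = 58.3 Ω

58.3 Ω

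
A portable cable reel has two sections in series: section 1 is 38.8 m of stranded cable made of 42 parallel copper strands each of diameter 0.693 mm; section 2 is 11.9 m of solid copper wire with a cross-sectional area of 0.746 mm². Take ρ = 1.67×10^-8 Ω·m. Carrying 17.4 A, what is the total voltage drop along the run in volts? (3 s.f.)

Section 1: A_strand = π(3.4650e-04)² = 3.772e-07 m²; R₁ = ρL/(N·A_s) = (1.67×10^-8)(38.8)/(42×3.772e-07) = 0.0409 Ω
Section 2: A = 0.746 mm² = 7.460e-07 m²
R₂ = (1.67×10^-8)(11.9)/(7.460e-07) = 0.2664 Ω
R = R₁ + R₂ = 0.3073 Ω
V = IR = 17.4 × 0.3073 = 5.35 V

5.35 V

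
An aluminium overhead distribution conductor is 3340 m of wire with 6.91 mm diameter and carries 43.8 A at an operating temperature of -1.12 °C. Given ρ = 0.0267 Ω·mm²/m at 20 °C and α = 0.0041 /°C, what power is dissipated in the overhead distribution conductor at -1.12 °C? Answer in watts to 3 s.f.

ρ = 0.0267 Ω·mm²/m = 2.67×10^-8 Ω·m
A = π(d/2)² = π(3.4550e-03 m)² = 3.750e-05 m²
R₍20₎ = ρL/A = (2.67×10^-8)(3340)/(3.750e-05) = 2.378 Ω
R₍-1.12₎ = R₍20₎(1 + αΔT) = 2.378 × (1 + 0.0041×-21.1) = 2.172 Ω
P = I²R = (43.8)² × 2.172 = 4170 W

4170 W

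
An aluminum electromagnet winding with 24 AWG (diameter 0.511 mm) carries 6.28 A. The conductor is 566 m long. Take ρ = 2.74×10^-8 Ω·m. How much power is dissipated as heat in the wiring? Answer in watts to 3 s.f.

2980 W

A = π(0.511/2 mm)² = π(2.5550e-04 m)² = 2.051e-07 m²
R = ρL/A = (2.74×10^-8)(566)/(2.051e-07) = 75.62 Ω
P = I²R = (6.28)² × 75.62 = 2980 W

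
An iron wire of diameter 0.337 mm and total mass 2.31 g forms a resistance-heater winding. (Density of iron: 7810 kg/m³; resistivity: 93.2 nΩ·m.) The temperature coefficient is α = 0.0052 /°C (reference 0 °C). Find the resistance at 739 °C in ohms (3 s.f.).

ρ = 93.2 nΩ·m = 9.32×10^-8 Ω·m
A = π(d/2)² = π(1.6850e-04 m)² = 8.9197e-08 m²
L = m/(density·A) = 0.00231/(7810×8.9197e-08) = 3.316 m
R = ρL/A = (9.32×10^-8)(3.316)/(8.9197e-08) = 3.465 Ω
R(739 °C) = 3.465 × (1 + 0.0052×739) = 16.8 Ω

16.8 Ω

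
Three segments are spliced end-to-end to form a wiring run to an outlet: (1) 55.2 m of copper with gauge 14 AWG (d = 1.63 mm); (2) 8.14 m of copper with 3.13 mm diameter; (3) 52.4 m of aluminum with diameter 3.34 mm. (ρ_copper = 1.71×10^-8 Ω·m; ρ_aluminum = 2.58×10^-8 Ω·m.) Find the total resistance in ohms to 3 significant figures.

Seg 1: A = π(1.63/2 mm)² = π(8.1500e-04 m)² = 2.087e-06 m²
R_1 = (1.71×10^-8)(55.2)/(2.087e-06) = 0.4523 Ω
Seg 2: A = π(d/2)² = π(1.5650e-03 m)² = 7.694e-06 m²
R_2 = (1.71×10^-8)(8.14)/(7.694e-06) = 0.01809 Ω
Seg 3: A = π(d/2)² = π(1.6700e-03 m)² = 8.762e-06 m²
R_3 = (2.58×10^-8)(52.4)/(8.762e-06) = 0.1543 Ω
R_total = R_1 + R_2 + R_3 = 0.625 Ω

0.625 Ω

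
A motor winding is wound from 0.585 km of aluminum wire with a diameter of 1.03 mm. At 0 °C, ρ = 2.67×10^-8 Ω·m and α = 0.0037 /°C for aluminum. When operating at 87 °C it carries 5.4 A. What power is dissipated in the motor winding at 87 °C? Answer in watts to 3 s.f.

A = π(d/2)² = π(5.1500e-04 m)² = 8.332e-07 m²
R₍0₎ = ρL/A = (2.67×10^-8)(585)/(8.332e-07) = 18.75 Ω
R₍87₎ = R₍0₎(1 + αΔT) = 18.75 × (1 + 0.0037×87) = 24.78 Ω
P = I²R = (5.4)² × 24.78 = 723 W

723 W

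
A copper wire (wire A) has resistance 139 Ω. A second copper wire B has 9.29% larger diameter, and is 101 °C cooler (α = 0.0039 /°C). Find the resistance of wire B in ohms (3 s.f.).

70.5 Ω

R ∝ ρL/d² with ρ ∝ (1+αΔT), so R_B/R_A = (1 + 9.29/100)⁻² × (1 − 0.0039×101)
= 0.8372 × 0.6061 = 0.5074
R_B = 0.5074 × 139 = 70.5 Ω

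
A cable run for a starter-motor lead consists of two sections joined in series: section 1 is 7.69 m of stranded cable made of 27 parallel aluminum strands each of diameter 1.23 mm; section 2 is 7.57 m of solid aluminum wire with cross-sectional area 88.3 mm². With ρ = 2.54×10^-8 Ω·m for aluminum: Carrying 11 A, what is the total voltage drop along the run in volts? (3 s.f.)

0.0909 V

Section 1: A_strand = π(6.1500e-04)² = 1.188e-06 m²; R₁ = ρL/(N·A_s) = (2.54×10^-8)(7.69)/(27×1.188e-06) = 0.006088 Ω
Section 2: A = 88.3 mm² = 8.830e-05 m²
R₂ = (2.54×10^-8)(7.57)/(8.830e-05) = 0.002178 Ω
R = R₁ + R₂ = 0.008266 Ω
V = IR = 11 × 0.008266 = 0.0909 V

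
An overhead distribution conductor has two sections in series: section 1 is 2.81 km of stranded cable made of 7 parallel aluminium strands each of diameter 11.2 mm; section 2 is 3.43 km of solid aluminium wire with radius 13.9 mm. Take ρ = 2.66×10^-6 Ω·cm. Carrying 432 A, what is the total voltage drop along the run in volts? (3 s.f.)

112 V

ρ = 2.66×10^-6 Ω·cm = 2.66×10^-8 Ω·m
Section 1: A_strand = π(5.6000e-03)² = 9.852e-05 m²; R₁ = ρL/(N·A_s) = (2.66×10^-8)(2810)/(7×9.852e-05) = 0.1084 Ω
Section 2: A = πr² = π(1.3900e-02 m)² = 6.070e-04 m²
R₂ = (2.66×10^-8)(3430)/(6.070e-04) = 0.1503 Ω
R = R₁ + R₂ = 0.2587 Ω
V = IR = 432 × 0.2587 = 112 V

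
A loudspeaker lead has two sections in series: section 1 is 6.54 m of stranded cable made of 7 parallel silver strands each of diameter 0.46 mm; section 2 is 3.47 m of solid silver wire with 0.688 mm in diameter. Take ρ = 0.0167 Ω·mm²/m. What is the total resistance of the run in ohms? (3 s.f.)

ρ = 0.0167 Ω·mm²/m = 1.67×10^-8 Ω·m
Section 1: A_strand = π(2.3000e-04)² = 1.662e-07 m²; R₁ = ρL/(N·A_s) = (1.67×10^-8)(6.54)/(7×1.662e-07) = 0.09388 Ω
Section 2: A = π(d/2)² = π(3.4400e-04 m)² = 3.718e-07 m²
R₂ = (1.67×10^-8)(3.47)/(3.718e-07) = 0.1559 Ω
R = R₁ + R₂ = 0.250 Ω

0.250 Ω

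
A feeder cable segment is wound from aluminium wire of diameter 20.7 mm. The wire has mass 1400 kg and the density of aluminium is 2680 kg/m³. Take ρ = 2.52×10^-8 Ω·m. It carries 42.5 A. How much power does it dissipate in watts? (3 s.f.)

A = π(d/2)² = π(1.0350e-02 m)² = 3.3654e-04 m²
L = m/(density·A) = 1400/(2680×3.3654e-04) = 1552 m
R = ρL/A = (2.52×10^-8)(1552)/(3.3654e-04) = 0.1162 Ω
P = I²R = (42.5)² × 0.1162 = 210 W

210 W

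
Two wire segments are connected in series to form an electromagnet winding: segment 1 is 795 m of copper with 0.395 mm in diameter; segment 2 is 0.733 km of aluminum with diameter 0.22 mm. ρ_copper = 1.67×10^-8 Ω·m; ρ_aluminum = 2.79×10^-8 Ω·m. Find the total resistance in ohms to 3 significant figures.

Segment 1: A = π(d/2)² = π(1.9750e-04 m)² = 1.225e-07 m²
R₁ = ρL/A = (1.67×10^-8)(795)/(1.225e-07) = 108.3 Ω
Segment 2: A = π(d/2)² = π(1.1000e-04 m)² = 3.801e-08 m²
R₂ = (2.79×10^-8)(733)/(3.801e-08) = 538 Ω
R = R₁ + R₂ = 646 Ω

646 Ω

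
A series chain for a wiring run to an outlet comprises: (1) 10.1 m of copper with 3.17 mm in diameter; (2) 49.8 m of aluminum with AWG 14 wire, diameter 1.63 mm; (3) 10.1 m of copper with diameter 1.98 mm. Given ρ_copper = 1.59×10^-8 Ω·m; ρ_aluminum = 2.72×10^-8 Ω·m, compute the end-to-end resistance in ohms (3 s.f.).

0.722 Ω

Seg 1: A = π(d/2)² = π(1.5850e-03 m)² = 7.892e-06 m²
R_1 = (1.59×10^-8)(10.1)/(7.892e-06) = 0.02035 Ω
Seg 2: A = π(1.63/2 mm)² = π(8.1500e-04 m)² = 2.087e-06 m²
R_2 = (2.72×10^-8)(49.8)/(2.087e-06) = 0.6491 Ω
Seg 3: A = π(d/2)² = π(9.9000e-04 m)² = 3.079e-06 m²
R_3 = (1.59×10^-8)(10.1)/(3.079e-06) = 0.05216 Ω
R_total = R_1 + R_2 + R_3 = 0.722 Ω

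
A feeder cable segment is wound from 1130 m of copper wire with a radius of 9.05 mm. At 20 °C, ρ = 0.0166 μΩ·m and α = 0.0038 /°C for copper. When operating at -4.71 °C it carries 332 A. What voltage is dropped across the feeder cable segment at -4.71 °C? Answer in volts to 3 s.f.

ρ = 0.0166 μΩ·m = 1.66×10^-8 Ω·m
A = πr² = π(9.0500e-03 m)² = 2.573e-04 m²
R₍20₎ = ρL/A = (1.66×10^-8)(1130)/(2.573e-04) = 0.0729 Ω
R₍-4.71₎ = R₍20₎(1 + αΔT) = 0.0729 × (1 + 0.0038×-24.7) = 0.06606 Ω
V = IR = 332 × 0.06606 = 21.9 V

21.9 V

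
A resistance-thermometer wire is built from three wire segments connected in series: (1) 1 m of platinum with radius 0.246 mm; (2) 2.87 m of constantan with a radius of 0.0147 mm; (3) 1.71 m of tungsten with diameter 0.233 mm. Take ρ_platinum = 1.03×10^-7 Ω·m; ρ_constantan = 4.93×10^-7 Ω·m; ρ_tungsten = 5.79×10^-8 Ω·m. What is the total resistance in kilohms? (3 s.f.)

2.09 kΩ

Seg 1: A = πr² = π(2.4600e-04 m)² = 1.901e-07 m²
R_1 = (1.03×10^-7)(1)/(1.901e-07) = 0.5418 Ω
Seg 2: A = πr² = π(1.4700e-05 m)² = 6.789e-10 m²
R_2 = (4.93×10^-7)(2.87)/(6.789e-10) = 2084 Ω
Seg 3: A = π(d/2)² = π(1.1650e-04 m)² = 4.264e-08 m²
R_3 = (5.79×10^-8)(1.71)/(4.264e-08) = 2.322 Ω
R_total = R_1 + R_2 + R_3 = 2.09 kΩ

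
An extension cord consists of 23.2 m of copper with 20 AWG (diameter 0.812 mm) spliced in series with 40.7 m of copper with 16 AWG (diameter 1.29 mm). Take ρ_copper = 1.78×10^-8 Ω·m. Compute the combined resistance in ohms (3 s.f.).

Segment 1: A = π(0.812/2 mm)² = π(4.0600e-04 m)² = 5.178e-07 m²
R₁ = ρL/A = (1.78×10^-8)(23.2)/(5.178e-07) = 0.7975 Ω
Segment 2: A = π(1.29/2 mm)² = π(6.4500e-04 m)² = 1.307e-06 m²
R₂ = (1.78×10^-8)(40.7)/(1.307e-06) = 0.5543 Ω
R = R₁ + R₂ = 1.35 Ω

1.35 Ω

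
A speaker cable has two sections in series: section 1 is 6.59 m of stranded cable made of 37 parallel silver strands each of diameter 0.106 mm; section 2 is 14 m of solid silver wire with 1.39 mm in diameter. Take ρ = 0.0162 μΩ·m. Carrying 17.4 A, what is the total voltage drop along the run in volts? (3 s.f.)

8.29 V

ρ = 0.0162 μΩ·m = 1.62×10^-8 Ω·m
Section 1: A_strand = π(5.3000e-05)² = 8.825e-09 m²; R₁ = ρL/(N·A_s) = (1.62×10^-8)(6.59)/(37×8.825e-09) = 0.327 Ω
Section 2: A = π(d/2)² = π(6.9500e-04 m)² = 1.517e-06 m²
R₂ = (1.62×10^-8)(14)/(1.517e-06) = 0.1495 Ω
R = R₁ + R₂ = 0.4764 Ω
V = IR = 17.4 × 0.4764 = 8.29 V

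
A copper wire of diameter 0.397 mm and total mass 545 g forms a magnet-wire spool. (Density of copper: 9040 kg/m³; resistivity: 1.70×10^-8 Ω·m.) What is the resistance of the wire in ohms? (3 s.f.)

66.9 Ω

A = π(d/2)² = π(1.9850e-04 m)² = 1.2379e-07 m²
L = m/(density·A) = 0.545/(9040×1.2379e-07) = 487 m
R = ρL/A = (1.70×10^-8)(487)/(1.2379e-07) = 66.9 Ω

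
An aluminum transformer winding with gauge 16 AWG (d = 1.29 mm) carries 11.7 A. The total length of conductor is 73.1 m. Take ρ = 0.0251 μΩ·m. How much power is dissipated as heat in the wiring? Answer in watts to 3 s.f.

192 W

ρ = 0.0251 μΩ·m = 2.51×10^-8 Ω·m
A = π(1.29/2 mm)² = π(6.4500e-04 m)² = 1.307e-06 m²
R = ρL/A = (2.51×10^-8)(73.1)/(1.307e-06) = 1.404 Ω
P = I²R = (11.7)² × 1.404 = 192 W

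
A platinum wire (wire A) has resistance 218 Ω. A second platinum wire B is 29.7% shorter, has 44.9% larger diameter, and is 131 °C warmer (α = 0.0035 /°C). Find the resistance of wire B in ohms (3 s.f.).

R ∝ ρL/d² with ρ ∝ (1+αΔT), so R_B/R_A = (1 − 29.7/100) × (1 + 44.9/100)⁻² × (1 + 0.0035×131)
= 0.703 × 0.4763 × 1.458 = 0.4883
R_B = 0.4883 × 218 = 106 Ω

106 Ω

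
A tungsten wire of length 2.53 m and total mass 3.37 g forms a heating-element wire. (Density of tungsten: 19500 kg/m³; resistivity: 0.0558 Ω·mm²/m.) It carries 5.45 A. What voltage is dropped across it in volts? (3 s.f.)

11.3 V

ρ = 0.0558 Ω·mm²/m = 5.58×10^-8 Ω·m
A = m/(density·L) = 0.00337/(19500×2.53) = 6.8309e-08 m²
R = ρL/A = (5.58×10^-8)(2.53)/(6.8309e-08) = 2.067 Ω
V = IR = 5.45 × 2.067 = 11.3 V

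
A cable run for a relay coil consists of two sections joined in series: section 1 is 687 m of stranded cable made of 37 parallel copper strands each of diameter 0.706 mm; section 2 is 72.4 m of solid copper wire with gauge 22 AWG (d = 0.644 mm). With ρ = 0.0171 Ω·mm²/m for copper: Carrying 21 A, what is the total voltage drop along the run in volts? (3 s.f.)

96.8 V

ρ = 0.0171 Ω·mm²/m = 1.71×10^-8 Ω·m
Section 1: A_strand = π(3.5300e-04)² = 3.915e-07 m²; R₁ = ρL/(N·A_s) = (1.71×10^-8)(687)/(37×3.915e-07) = 0.8111 Ω
Section 2: A = π(0.644/2 mm)² = π(3.2200e-04 m)² = 3.257e-07 m²
R₂ = (1.71×10^-8)(72.4)/(3.257e-07) = 3.801 Ω
R = R₁ + R₂ = 4.612 Ω
V = IR = 21 × 4.612 = 96.8 V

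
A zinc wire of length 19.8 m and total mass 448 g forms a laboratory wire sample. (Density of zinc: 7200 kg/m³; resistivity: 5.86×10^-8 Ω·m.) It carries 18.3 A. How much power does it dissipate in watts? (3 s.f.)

124 W

A = m/(density·L) = 0.448/(7200×19.8) = 3.1425e-06 m²
R = ρL/A = (5.86×10^-8)(19.8)/(3.1425e-06) = 0.3692 Ω
P = I²R = (18.3)² × 0.3692 = 124 W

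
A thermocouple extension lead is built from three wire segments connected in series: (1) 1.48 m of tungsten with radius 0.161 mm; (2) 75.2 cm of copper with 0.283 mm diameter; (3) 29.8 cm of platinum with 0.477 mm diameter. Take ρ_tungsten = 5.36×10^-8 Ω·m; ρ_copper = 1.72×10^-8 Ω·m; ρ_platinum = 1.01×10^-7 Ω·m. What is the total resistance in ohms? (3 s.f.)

1.35 Ω

Seg 1: A = πr² = π(1.6100e-04 m)² = 8.143e-08 m²
R_1 = (5.36×10^-8)(1.48)/(8.143e-08) = 0.9741 Ω
Seg 2: A = π(d/2)² = π(1.4150e-04 m)² = 6.290e-08 m²
R_2 = (1.72×10^-8)(0.752)/(6.290e-08) = 0.2056 Ω
Seg 3: A = π(d/2)² = π(2.3850e-04 m)² = 1.787e-07 m²
R_3 = (1.01×10^-7)(0.298)/(1.787e-07) = 0.1684 Ω
R_total = R_1 + R_2 + R_3 = 1.35 Ω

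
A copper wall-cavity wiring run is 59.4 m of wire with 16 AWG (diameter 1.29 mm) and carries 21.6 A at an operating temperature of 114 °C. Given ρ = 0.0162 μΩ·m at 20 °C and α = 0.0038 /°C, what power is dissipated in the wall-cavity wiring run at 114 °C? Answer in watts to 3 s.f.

466 W

ρ = 0.0162 μΩ·m = 1.62×10^-8 Ω·m
A = π(1.29/2 mm)² = π(6.4500e-04 m)² = 1.307e-06 m²
R₍20₎ = ρL/A = (1.62×10^-8)(59.4)/(1.307e-06) = 0.7363 Ω
R₍114₎ = R₍20₎(1 + αΔT) = 0.7363 × (1 + 0.0038×94) = 0.9993 Ω
P = I²R = (21.6)² × 0.9993 = 466 W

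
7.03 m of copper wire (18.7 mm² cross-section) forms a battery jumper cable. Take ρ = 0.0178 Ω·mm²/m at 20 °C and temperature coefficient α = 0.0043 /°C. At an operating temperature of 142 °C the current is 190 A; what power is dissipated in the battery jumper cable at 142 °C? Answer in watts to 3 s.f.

368 W

ρ = 0.0178 Ω·mm²/m = 1.78×10^-8 Ω·m
A = 18.7 mm² = 1.870e-05 m²
R₍20₎ = ρL/A = (1.78×10^-8)(7.03)/(1.870e-05) = 0.006692 Ω
R₍142₎ = R₍20₎(1 + αΔT) = 0.006692 × (1 + 0.0043×122) = 0.0102 Ω
P = I²R = (190)² × 0.0102 = 368 W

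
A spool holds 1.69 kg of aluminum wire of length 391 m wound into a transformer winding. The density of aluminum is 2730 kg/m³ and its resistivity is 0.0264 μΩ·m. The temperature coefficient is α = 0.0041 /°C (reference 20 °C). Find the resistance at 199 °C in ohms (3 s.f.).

11.3 Ω

ρ = 0.0264 μΩ·m = 2.64×10^-8 Ω·m
A = m/(density·L) = 1.69/(2730×391) = 1.5832e-06 m²
R = ρL/A = (2.64×10^-8)(391)/(1.5832e-06) = 6.52 Ω
R(199 °C) = 6.52 × (1 + 0.0041×179) = 11.3 Ω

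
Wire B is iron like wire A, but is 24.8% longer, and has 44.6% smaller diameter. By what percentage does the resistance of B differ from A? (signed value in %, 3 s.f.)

R ∝ L/d², so R_B/R_A = (1 + 24.8/100) × (1 − 44.6/100)⁻²
= 1.248 × 3.258 = 4.066
(R_B − R_A)/R_A = 4.066 − 1 = 307%

307%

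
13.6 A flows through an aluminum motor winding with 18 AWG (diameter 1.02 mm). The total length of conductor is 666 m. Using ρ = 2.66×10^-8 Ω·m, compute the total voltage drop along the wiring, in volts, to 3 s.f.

295 V

A = π(1.02/2 mm)² = π(5.1000e-04 m)² = 8.171e-07 m²
R = ρL/A = (2.66×10^-8)(666)/(8.171e-07) = 21.68 Ω
V = IR = 13.6 × 21.68 = 295 V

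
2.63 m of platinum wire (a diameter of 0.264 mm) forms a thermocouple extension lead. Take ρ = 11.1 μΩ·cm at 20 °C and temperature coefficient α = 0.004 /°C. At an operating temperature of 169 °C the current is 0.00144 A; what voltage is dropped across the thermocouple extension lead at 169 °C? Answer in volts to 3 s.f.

0.0123 V

ρ = 11.1 μΩ·cm = 1.11×10^-7 Ω·m
A = π(d/2)² = π(1.3200e-04 m)² = 5.474e-08 m²
R₍20₎ = ρL/A = (1.11×10^-7)(2.63)/(5.474e-08) = 5.333 Ω
R₍169₎ = R₍20₎(1 + αΔT) = 5.333 × (1 + 0.004×149) = 8.512 Ω
V = IR = 0.00144 × 8.512 = 0.0123 V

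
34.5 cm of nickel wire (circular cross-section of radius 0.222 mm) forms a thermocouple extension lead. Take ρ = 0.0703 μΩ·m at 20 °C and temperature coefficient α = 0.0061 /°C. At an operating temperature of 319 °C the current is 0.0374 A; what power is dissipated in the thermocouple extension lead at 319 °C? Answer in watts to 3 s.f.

6.19×10^-4 W

ρ = 0.0703 μΩ·m = 7.03×10^-8 Ω·m
A = πr² = π(2.2200e-04 m)² = 1.548e-07 m²
R₍20₎ = ρL/A = (7.03×10^-8)(0.345)/(1.548e-07) = 0.1566 Ω
R₍319₎ = R₍20₎(1 + αΔT) = 0.1566 × (1 + 0.0061×299) = 0.4424 Ω
P = I²R = (0.0374)² × 0.4424 = 6.19×10^-4 W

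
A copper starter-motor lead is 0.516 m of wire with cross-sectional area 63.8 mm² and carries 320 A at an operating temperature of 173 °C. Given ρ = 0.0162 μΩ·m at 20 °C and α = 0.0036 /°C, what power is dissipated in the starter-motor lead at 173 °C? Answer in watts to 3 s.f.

20.8 W

ρ = 0.0162 μΩ·m = 1.62×10^-8 Ω·m
A = 63.8 mm² = 6.380e-05 m²
R₍20₎ = ρL/A = (1.62×10^-8)(0.516)/(6.380e-05) = 1.310×10^-4 Ω
R₍173₎ = R₍20₎(1 + αΔT) = 1.310×10^-4 × (1 + 0.0036×153) = 2.032×10^-4 Ω
P = I²R = (320)² × 2.032×10^-4 = 20.8 W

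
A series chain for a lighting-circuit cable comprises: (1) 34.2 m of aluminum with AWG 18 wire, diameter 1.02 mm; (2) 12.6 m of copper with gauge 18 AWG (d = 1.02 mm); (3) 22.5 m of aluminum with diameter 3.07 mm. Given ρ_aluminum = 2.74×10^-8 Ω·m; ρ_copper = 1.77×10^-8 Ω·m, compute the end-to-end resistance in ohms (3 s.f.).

1.50 Ω

Seg 1: A = π(1.02/2 mm)² = π(5.1000e-04 m)² = 8.171e-07 m²
R_1 = (2.74×10^-8)(34.2)/(8.171e-07) = 1.147 Ω
Seg 2: A = π(1.02/2 mm)² = π(5.1000e-04 m)² = 8.171e-07 m²
R_2 = (1.77×10^-8)(12.6)/(8.171e-07) = 0.2729 Ω
Seg 3: A = π(d/2)² = π(1.5350e-03 m)² = 7.402e-06 m²
R_3 = (2.74×10^-8)(22.5)/(7.402e-06) = 0.08328 Ω
R_total = R_1 + R_2 + R_3 = 1.50 Ω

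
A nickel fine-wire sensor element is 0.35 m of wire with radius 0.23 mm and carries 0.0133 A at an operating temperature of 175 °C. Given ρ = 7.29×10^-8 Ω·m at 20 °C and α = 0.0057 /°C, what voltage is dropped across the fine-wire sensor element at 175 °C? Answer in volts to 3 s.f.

A = πr² = π(2.3000e-04 m)² = 1.662e-07 m²
R₍20₎ = ρL/A = (7.29×10^-8)(0.35)/(1.662e-07) = 0.1535 Ω
R₍175₎ = R₍20₎(1 + αΔT) = 0.1535 × (1 + 0.0057×155) = 0.2892 Ω
V = IR = 0.0133 × 0.2892 = 0.00385 V

0.00385 V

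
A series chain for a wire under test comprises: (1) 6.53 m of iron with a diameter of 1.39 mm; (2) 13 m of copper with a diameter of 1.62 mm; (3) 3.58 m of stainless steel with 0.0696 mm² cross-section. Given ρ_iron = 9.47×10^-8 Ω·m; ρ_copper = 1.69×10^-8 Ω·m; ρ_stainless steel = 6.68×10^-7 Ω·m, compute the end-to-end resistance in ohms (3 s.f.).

34.9 Ω

Seg 1: A = π(d/2)² = π(6.9500e-04 m)² = 1.517e-06 m²
R_1 = (9.47×10^-8)(6.53)/(1.517e-06) = 0.4075 Ω
Seg 2: A = π(d/2)² = π(8.1000e-04 m)² = 2.061e-06 m²
R_2 = (1.69×10^-8)(13)/(2.061e-06) = 0.1066 Ω
Seg 3: A = 0.0696 mm² = 6.960e-08 m²
R_3 = (6.68×10^-7)(3.58)/(6.960e-08) = 34.36 Ω
R_total = R_1 + R_2 + R_3 = 34.9 Ω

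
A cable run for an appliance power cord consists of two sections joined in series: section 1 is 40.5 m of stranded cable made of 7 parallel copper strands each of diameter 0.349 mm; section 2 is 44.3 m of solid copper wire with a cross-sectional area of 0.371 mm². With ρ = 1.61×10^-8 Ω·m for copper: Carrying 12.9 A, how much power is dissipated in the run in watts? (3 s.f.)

Section 1: A_strand = π(1.7450e-04)² = 9.566e-08 m²; R₁ = ρL/(N·A_s) = (1.61×10^-8)(40.5)/(7×9.566e-08) = 0.9737 Ω
Section 2: A = 0.371 mm² = 3.710e-07 m²
R₂ = (1.61×10^-8)(44.3)/(3.710e-07) = 1.922 Ω
R = R₁ + R₂ = 2.896 Ω
P = I²R = (12.9)² × 2.896 = 482 W

482 W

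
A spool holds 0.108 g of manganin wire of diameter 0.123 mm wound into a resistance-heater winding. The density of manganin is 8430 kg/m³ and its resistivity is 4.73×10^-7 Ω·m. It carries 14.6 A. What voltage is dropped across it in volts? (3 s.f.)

A = π(d/2)² = π(6.1500e-05 m)² = 1.1882e-08 m²
L = m/(density·A) = 1.080×10^-4/(8430×1.1882e-08) = 1.078 m
R = ρL/A = (4.73×10^-7)(1.078)/(1.1882e-08) = 42.92 Ω
V = IR = 14.6 × 42.92 = 627 V

627 V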